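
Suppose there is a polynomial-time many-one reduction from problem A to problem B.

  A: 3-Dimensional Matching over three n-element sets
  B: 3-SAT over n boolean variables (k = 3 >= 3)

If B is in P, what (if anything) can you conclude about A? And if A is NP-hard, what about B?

A poly-time reduction A <=_p B means any A-instance can be transformed to a B-instance in poly time.
If B is in P: compose the reduction with B's poly-time algorithm to solve A in poly time, so A is in P.
If A is NP-hard: every NP problem reduces to A, which reduces to B; composing reductions, every NP problem reduces to B, so B is NP-hard.
(Here in fact A is NP-complete and B is NP-complete.)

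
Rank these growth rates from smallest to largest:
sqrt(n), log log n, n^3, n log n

Ordered by growth rate: log log n < sqrt(n) < n log n < n^3.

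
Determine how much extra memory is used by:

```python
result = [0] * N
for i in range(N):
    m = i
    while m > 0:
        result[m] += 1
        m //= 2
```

Space complexity: O(n).
Auxiliary storage grows linearly with the input size n in the worst case.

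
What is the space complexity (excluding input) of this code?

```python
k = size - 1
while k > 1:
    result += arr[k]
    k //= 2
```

Space complexity: O(1).
Only a constant amount of auxiliary storage is used; nothing grows with n.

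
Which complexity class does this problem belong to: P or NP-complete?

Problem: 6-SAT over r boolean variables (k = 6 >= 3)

This problem is NP-complete: 3-SAT is NP-complete (Cook-Levin); k-SAT for k>=3 reduces from 3-SAT.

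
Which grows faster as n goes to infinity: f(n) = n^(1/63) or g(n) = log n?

f(n) = n^(1/63) grows faster: any positive power of n dominates log n.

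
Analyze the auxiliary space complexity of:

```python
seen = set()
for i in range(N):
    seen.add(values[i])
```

Space complexity: O(n).
Auxiliary storage grows linearly with the input size n in the worst case.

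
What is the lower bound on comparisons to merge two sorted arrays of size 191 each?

To merge two sorted arrays of size 191, we need at least 381 comparisons in the worst case. An adversary can force every element to be compared.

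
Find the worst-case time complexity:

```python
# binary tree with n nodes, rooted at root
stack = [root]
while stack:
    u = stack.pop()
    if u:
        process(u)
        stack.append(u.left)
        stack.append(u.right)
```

Time complexity: O(n).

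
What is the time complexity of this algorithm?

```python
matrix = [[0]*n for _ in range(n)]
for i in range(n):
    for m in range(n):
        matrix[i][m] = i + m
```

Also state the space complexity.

Time complexity: O(n^2).
Space complexity: O(n^2).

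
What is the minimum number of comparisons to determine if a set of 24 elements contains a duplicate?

Determining if 24 elements are all distinct requires Omega(n log n) comparisons in the comparison model. This follows from the element distinctness lower bound.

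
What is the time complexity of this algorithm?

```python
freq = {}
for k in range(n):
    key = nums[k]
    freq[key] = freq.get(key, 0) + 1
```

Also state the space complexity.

Time complexity: O(n).
Space complexity: O(n).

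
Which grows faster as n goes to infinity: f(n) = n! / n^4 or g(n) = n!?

g(n) = n! grows faster: the ratio n!/(n!/n^4) = n^4 -> infinity.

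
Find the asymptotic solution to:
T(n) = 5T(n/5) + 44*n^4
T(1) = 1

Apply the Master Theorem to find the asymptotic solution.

a=5, b=5, f(n)=44*n^4. log_5(5) = 1 < 4. Case 3: T(n) = O(n^4).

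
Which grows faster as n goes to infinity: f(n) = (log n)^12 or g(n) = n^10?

g(n) = n^10 grows faster: any positive polynomial dominates any polylog.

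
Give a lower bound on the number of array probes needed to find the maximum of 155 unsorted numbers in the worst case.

Adversary: any unprobed cell could hold a value larger than everything seen so far. If fewer than 155 cells are probed, the adversary places the max in an unprobed cell. So all 155 cells must be examined; together with 155-1 comparisons this is tight.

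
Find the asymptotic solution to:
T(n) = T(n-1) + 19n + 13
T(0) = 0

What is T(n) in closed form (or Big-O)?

Dominant term in sum is 19*sum(i, i=1..n) = 19*n*(n+1)/2 = O(n^2).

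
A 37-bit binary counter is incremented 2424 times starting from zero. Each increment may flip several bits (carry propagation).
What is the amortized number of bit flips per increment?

Bit i flips on every 2^i-th increment, so over 2424 increments bit i flips floor(2424/2^i) times. Summing over i: total flips < 2 * 2424. Amortized: < 2 = O(1) per increment.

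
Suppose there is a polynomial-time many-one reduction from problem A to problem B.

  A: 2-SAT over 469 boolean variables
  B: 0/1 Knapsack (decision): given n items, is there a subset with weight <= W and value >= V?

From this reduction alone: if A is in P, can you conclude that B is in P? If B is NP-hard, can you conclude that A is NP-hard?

A poly-time reduction A <=_p B transfers tractability DOWN (B easy => A easy) and hardness UP (A hard => B hard), not the reverse.
From A in P, the reduction alone does NOT give B in P: any problem in P trivially reduces to SAT, yet SAT is not known to be in P.
From B NP-hard, the reduction alone does NOT give A NP-hard: again, easy problems reduce to hard ones.
(Here in fact A is P and B is NP-complete.)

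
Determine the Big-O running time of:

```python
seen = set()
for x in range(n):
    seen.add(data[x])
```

Time complexity: O(n).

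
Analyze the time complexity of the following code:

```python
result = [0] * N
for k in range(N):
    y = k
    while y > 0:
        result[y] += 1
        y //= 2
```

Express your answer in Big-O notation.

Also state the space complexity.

Time complexity: O(n log n).
Space complexity: O(n).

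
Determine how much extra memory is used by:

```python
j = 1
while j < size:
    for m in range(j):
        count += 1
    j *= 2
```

Space complexity: O(1).
Only a constant amount of auxiliary storage is used; nothing grows with n.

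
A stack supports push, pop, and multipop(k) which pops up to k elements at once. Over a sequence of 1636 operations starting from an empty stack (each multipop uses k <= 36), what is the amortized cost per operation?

Each element is pushed exactly once and popped at most once (whether by pop or as part of a multipop). So the total number of individual pops over the whole sequence is at most the number of pushes, which is at most 1636. Total work <= 2 * 1636, hence O(1) amortized per operation.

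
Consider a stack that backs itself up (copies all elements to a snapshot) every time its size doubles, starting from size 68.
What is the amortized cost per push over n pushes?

Backups occur at sizes 68, 136, 272, ..., copying 68 + 136 + 272 + ... <= 2n elements total (geometric series). Spread over n pushes, the amortized backup cost is O(1) per push.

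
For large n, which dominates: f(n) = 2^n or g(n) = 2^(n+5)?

f(n) = 2^n and g(n) = 2^(n+5) are Theta of each other: 2^(n+5) = 2^5 * 2^n = Theta(2^n).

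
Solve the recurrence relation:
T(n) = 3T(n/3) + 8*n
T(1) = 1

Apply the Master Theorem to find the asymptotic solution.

a=3, b=3, f(n)=8*n. log_3(3) = 1. Case 2: T(n) = O(n log n).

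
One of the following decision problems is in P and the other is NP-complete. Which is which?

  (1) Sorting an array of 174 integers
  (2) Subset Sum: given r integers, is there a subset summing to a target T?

(1) is P: merge sort runs in O(n log n).
(2) is NP-complete: one of Karp's 21 NP-complete problems.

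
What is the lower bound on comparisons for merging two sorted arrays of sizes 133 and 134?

Adversary argument: with sizes 133 and 134 (differing by at most 1), interleave the two arrays so that every consecutive pair in the output comes from different inputs. Then each of the 266 adjacent output pairs must be directly compared, or the algorithm cannot determine their relative order. So 266 comparisons are necessary; standard merge achieves this.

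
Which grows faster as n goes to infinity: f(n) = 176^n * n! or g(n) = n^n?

f(n) = 176^n * n! grows faster: by Stirling n! ~ sqrt(2 pi n)(n/e)^n, so 176^n n! / n^n ~ (176/e)^n sqrt(2 pi n) -> infinity since 176/e > 1.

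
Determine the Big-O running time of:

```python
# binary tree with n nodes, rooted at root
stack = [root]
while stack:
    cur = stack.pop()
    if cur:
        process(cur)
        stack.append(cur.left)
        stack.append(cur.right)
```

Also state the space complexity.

Time complexity: O(n).
Space complexity: O(n).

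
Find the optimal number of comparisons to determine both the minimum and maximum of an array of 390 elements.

Naive approach: 778 comparisons (389 for max + 389 for min).
Optimal: Compare elements in pairs first (floor(n/2) = 195 comparisons), then find max among winners and min among losers (194 comparisons each).
Total: ceil(3n/2) - 2 = 583 comparisons. An adversary argument shows this is also a lower bound.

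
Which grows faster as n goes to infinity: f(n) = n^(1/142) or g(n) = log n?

f(n) = n^(1/142) grows faster: any positive power of n dominates log n.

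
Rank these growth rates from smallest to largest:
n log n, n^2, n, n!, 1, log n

Ordered by growth rate: 1 < log n < n < n log n < n^2 < n!.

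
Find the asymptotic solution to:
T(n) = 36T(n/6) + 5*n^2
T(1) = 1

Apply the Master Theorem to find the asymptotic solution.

a=36, b=6, f(n)=5*n^2. log_6(36) = 2. Case 2: T(n) = O(n^2 log n).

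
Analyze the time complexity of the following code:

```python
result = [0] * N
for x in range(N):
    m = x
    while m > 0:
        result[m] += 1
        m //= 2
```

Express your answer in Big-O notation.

Time complexity: O(n log n).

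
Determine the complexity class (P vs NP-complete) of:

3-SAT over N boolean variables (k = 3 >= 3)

This problem is NP-complete: 3-SAT is NP-complete (Cook-Levin); k-SAT for k>=3 reduces from 3-SAT.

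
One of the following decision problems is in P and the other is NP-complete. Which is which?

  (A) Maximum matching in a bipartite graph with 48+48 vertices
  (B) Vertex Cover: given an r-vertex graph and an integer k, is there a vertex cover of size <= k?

(A) is P: Hopcroft-Karp runs in O(E sqrt(V)).
(B) is NP-complete: one of Karp's 21 NP-complete problems (with k part of the input; for any fixed constant k it is in P).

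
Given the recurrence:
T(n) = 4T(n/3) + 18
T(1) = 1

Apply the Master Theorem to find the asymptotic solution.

a=4, b=3, f(n)=18. log_3(4) = 1.262. Case 1 of Master Theorem: T(n) = O(n^1.262).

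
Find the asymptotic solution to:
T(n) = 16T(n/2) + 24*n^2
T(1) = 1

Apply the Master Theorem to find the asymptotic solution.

a=16, b=2, f(n)=24*n^2. log_2(16) = 4. Case 1 of Master Theorem: T(n) = O(n^4).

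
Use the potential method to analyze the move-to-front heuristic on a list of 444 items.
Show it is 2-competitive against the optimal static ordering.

Let Phi = number of inversions between the MTF list and the optimal static list (0 <= Phi <= C(444,2)). Accessing an element at MTF position k and optimal position j: the move-to-front destroys all k-1 inversions in front of it that are not in front in optimal (>= k-j of them) and creates at most j-1 new ones. Amortized cost <= k + (j-1) - (k-j) = 2j - 1 <= 2 * optimal cost.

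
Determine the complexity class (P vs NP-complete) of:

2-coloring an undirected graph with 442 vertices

This problem is in P: 2-coloring is bipartiteness testing via BFS, O(V+E).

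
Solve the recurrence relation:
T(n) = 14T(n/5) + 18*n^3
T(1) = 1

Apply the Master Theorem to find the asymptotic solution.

a=14, b=5, f(n)=18*n^3. log_5(14) = 1.64 < 3. Case 3: T(n) = O(n^3).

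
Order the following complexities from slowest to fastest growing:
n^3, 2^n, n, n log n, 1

Ordered by growth rate: 1 < n < n log n < n^3 < 2^n.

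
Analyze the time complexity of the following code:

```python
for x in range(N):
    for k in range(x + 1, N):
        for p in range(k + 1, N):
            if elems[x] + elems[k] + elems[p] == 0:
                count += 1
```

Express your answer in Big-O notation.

Time complexity: O(n^3).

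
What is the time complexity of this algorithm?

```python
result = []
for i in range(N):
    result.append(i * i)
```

Time complexity: O(n).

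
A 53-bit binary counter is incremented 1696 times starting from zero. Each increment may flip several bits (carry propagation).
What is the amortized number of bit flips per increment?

Bit i flips on every 2^i-th increment, so over 1696 increments bit i flips floor(1696/2^i) times. Summing over i: total flips < 2 * 1696. Amortized: < 2 = O(1) per increment.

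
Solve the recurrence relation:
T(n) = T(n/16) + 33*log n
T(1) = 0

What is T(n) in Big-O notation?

Each of the log_16(n) levels adds O(log n). T(n) = O(log^2 n).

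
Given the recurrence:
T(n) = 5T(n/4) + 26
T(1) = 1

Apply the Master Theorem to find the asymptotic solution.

a=5, b=4, f(n)=26. log_4(5) = 1.161. Case 1 of Master Theorem: T(n) = O(n^1.161).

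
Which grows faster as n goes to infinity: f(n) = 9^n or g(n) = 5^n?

f(n) = 9^n grows faster: (9/5)^n -> infinity since 9/5 > 1.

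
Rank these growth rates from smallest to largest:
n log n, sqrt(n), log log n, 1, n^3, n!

Ordered by growth rate: 1 < log log n < sqrt(n) < n log n < n^3 < n!.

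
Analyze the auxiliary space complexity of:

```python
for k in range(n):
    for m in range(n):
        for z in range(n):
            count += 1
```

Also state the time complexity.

Space complexity: O(1).
Only a constant amount of auxiliary storage is used; nothing grows with n.
Time complexity: O(n^3).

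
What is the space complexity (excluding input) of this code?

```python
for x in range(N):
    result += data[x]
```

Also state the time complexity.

Space complexity: O(1).
Only a constant amount of auxiliary storage is used; nothing grows with n.
Time complexity: O(n).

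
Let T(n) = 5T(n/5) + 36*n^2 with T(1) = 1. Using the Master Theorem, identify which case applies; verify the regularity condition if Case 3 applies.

a=5, b=5, f(n)=36*n^2.
log_5(5) = 1 < 2.
f(n) = Omega(n^(1+epsilon)) for some epsilon > 0, so Case 3 is the candidate.
Regularity: a*f(n/b) = 5*36*(n/5)^2 = (5/25)*36*n^2 <= c*f(n) with c = 5/25 < 1. Satisfied.
Case 3: T(n) = Theta(n^2).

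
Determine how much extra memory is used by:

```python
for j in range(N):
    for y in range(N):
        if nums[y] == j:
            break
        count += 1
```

Space complexity: O(1).
Only a constant amount of auxiliary storage is used; nothing grows with n.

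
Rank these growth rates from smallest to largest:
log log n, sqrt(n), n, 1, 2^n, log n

Ordered by growth rate: 1 < log log n < log n < sqrt(n) < n < 2^n.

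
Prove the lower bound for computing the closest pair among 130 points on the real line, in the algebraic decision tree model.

Reduction from element distinctness: given 130 reals, the closest-pair distance is 0 iff two are equal. Element distinctness has an Omega(n log n) lower bound in the algebraic decision tree model (Ben-Or). Therefore closest pair on a line also requires Omega(n log n). Sorting then a linear scan achieves this.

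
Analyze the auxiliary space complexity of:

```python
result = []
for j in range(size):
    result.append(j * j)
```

Space complexity: O(n).
Auxiliary storage grows linearly with the input size n in the worst case.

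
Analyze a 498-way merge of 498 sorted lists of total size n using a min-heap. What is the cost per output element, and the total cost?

Maintain a min-heap of size 498 holding the current head of each list. Each output step does one extract-min (O(log 498)) and one insert of that list's next element (O(log 498)). Each of the n elements passes through the heap exactly once, so the total cost is O(n log 498), i.e. O(log 498) per output element.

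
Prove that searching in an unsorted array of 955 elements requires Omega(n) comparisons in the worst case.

An adversary can always place the target in the last position checked. Until all 955 positions are examined, the target might be in any unchecked position. Therefore 955 comparisons are necessary.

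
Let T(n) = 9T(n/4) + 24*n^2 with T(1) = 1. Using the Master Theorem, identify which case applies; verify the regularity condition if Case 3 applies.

a=9, b=4, f(n)=24*n^2.
log_4(9) = 1.585 < 2.
f(n) = Omega(n^(1.585+epsilon)) for some epsilon > 0, so Case 3 is the candidate.
Regularity: a*f(n/b) = 9*24*(n/4)^2 = (9/16)*24*n^2 <= c*f(n) with c = 9/16 < 1. Satisfied.
Case 3: T(n) = Theta(n^2).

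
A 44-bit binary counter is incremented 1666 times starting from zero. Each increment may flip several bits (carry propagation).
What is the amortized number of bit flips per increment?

Bit i flips on every 2^i-th increment, so over 1666 increments bit i flips floor(1666/2^i) times. Summing over i: total flips < 2 * 1666. Amortized: < 2 = O(1) per increment.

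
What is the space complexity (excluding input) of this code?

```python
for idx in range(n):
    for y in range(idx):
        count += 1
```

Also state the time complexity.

Space complexity: O(1).
Only a constant amount of auxiliary storage is used; nothing grows with n.
Time complexity: O(n^2).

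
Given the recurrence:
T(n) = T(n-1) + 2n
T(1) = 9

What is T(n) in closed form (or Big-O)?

Unrolling: T(n) = 9 + 2*(2 + 3 + ... + n) = 9 + 2*(n(n+1)/2 - 1) = O(n^2).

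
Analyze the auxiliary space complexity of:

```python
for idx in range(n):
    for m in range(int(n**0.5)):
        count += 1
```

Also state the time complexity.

Space complexity: O(1).
Only a constant amount of auxiliary storage is used; nothing grows with n.
Time complexity: O(n * sqrt(n)).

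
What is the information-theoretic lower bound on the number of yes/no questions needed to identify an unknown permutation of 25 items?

There are 25! = 15511210043330985984000000 permutations. Each yes/no question gives at most 1 bit, so at least ceil(log_2(15511210043330985984000000)) = 84 questions are needed.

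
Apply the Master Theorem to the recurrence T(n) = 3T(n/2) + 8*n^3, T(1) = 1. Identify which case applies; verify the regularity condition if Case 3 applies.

a=3, b=2, f(n)=8*n^3.
log_2(3) = 1.585 < 3.
f(n) = Omega(n^(1.585+epsilon)) for some epsilon > 0, so Case 3 is the candidate.
Regularity: a*f(n/b) = 3*8*(n/2)^3 = (3/8)*8*n^3 <= c*f(n) with c = 3/8 < 1. Satisfied.
Case 3: T(n) = Theta(n^3).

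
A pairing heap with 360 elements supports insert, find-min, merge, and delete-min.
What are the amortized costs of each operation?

Pairing heaps are self-adjusting heap-ordered trees. Insert and merge link two roots: O(1). Find-min reads the root: O(1). Delete-min removes the root, then pairs children in two passes; amortized cost is O(log 360) = O(log n).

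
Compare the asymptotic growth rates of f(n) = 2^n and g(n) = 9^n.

g(n) = 9^n grows faster: (9/2)^n -> infinity since 9/2 > 1.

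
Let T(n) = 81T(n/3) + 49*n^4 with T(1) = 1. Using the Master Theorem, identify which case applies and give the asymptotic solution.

a=81, b=3, f(n)=49*n^4.
log_3(81) = 4, so n^(log_b(a)) = n^4.
f(n) = Theta(n^4), so Case 2 applies.
T(n) = Theta(n^4 log n).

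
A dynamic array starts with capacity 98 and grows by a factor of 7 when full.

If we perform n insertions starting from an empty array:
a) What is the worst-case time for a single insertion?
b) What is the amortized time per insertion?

(a) Worst-case single insertion: O(n) -- when the array is full at capacity c, the resize copies all c elements, and c can be Theta(n).
(b) Resizes happen at sizes 98, 686, 4802, ... Total copy cost for n insertions: 98 + 686 + ... = O(n) (geometric series with ratio 1/7). Amortized cost per insertion: O(n)/n = O(1).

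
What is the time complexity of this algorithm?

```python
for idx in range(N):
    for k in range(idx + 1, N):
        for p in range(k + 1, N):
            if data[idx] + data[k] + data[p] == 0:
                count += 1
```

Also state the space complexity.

Time complexity: O(n^3).
Space complexity: O(1).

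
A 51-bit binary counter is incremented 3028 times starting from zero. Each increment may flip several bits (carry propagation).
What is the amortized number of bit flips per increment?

Bit i flips on every 2^i-th increment, so over 3028 increments bit i flips floor(3028/2^i) times. Summing over i: total flips < 2 * 3028. Amortized: < 2 = O(1) per increment.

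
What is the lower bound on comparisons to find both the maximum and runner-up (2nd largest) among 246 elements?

Lower bound: finding the max needs 246-1 comparisons. By an adversary weight-doubling argument, the maximum element must personally win at least ceil(log_2(246)) = 8 comparisons in any correct algorithm. The 2nd largest is among those 8 direct losers, and distinguishing it requires 8-1 more comparisons. Total >= 246-1 + 8-1 = 252. A balanced tournament achieves this bound exactly.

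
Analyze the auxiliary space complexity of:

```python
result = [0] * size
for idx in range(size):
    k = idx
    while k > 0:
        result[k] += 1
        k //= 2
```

Space complexity: O(n).
Auxiliary storage grows linearly with the input size n in the worst case.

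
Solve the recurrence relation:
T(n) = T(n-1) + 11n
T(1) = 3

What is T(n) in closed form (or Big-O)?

Unrolling: T(n) = 3 + 11*(2 + 3 + ... + n) = 3 + 11*(n(n+1)/2 - 1) = O(n^2).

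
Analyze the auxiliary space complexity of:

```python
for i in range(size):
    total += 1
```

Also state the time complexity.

Space complexity: O(1).
Only a constant amount of auxiliary storage is used; nothing grows with n.
Time complexity: O(n).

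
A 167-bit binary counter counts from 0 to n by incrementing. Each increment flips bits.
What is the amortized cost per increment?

Bit i flips every 2^i increments. Total flips over n increments: sum_{i=0}^{167} n/2^i < 2n. Amortized cost: 2n/n = O(1).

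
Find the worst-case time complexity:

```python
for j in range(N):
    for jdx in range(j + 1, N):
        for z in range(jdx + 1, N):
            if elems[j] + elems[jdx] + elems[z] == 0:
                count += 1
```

Time complexity: O(n^3).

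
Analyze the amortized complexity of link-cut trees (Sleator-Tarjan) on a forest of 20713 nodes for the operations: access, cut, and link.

Link-cut trees represent the forest using splay trees over preferred paths. With potential Phi = sum over nodes of log(size of virtual subtree), each access on 20713 nodes is O(log 20713) = O(log n) amortized by the splay-tree access lemma. Cut and link are O(1) plus one access.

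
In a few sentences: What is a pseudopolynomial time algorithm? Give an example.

A pseudopolynomial algorithm runs in time polynomial in the numeric value of the input, but exponential in the input length. The dynamic programming solution for Subset Sum runs in O(n*W) where W is the target sum. This is pseudopolynomial because W can be exponential in the number of bits to represent it.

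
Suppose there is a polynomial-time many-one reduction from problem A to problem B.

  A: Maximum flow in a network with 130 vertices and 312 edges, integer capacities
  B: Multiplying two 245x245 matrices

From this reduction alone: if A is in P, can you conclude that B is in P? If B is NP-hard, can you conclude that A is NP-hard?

A poly-time reduction A <=_p B transfers tractability DOWN (B easy => A easy) and hardness UP (A hard => B hard), not the reverse.
From A in P, the reduction alone does NOT give B in P: any problem in P trivially reduces to SAT, yet SAT is not known to be in P.
From B NP-hard, the reduction alone does NOT give A NP-hard: again, easy problems reduce to hard ones.
(Here in fact A is P and B is P.)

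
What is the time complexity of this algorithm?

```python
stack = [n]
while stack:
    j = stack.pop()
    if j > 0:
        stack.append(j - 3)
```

Time complexity: O(n).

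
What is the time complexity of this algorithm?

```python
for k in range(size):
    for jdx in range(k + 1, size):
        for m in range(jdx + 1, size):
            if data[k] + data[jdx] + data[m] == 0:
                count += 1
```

Time complexity: O(n^3).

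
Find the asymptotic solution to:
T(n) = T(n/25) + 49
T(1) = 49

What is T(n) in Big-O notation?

Each step divides n by 25 and adds 49. After log_25(n) steps, T(n) = O(log n).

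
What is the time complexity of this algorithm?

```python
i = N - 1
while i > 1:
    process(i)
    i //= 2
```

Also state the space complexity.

Time complexity: O(log n).
Space complexity: O(1).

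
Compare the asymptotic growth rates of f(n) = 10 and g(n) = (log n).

g(n) = (log n) grows faster: any unbounded function dominates a constant.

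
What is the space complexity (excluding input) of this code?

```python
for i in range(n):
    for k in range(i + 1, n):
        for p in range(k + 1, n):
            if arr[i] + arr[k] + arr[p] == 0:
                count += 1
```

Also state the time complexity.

Space complexity: O(1).
Only a constant amount of auxiliary storage is used; nothing grows with n.
Time complexity: O(n^3).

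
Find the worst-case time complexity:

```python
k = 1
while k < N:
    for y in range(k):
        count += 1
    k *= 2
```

Time complexity: O(n).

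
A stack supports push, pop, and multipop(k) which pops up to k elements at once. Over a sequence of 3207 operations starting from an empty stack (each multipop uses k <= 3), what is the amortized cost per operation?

Each element is pushed exactly once and popped at most once (whether by pop or as part of a multipop). So the total number of individual pops over the whole sequence is at most the number of pushes, which is at most 3207. Total work <= 2 * 3207, hence O(1) amortized per operation.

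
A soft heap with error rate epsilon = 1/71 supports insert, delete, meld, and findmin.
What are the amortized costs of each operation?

Soft heaps (Chazelle) allow up to an epsilon = 1/71 fraction of elements to have corrupted (raised) keys. Insert is O(log(1/epsilon)) = O(log 71) amortized -- the structure maintains heap-ordered binary trees of rank bounded by O(log(1/epsilon)). Meld concatenates root lists: O(1) amortized. Delete and findmin are O(1) amortized.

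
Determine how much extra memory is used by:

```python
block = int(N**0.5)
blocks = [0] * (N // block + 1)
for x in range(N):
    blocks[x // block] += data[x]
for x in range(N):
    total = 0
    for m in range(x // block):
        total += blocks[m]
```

Space complexity: O(sqrt(n)).
Storage scales with sqrt(n).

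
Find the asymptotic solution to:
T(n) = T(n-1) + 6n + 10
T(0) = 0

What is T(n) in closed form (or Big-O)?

Dominant term in sum is 6*sum(i, i=1..n) = 6*n*(n+1)/2 = O(n^2).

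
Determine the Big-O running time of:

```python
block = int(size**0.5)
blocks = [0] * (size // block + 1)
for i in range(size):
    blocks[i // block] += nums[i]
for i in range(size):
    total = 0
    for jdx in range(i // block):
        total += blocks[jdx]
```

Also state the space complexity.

Time complexity: O(n * sqrt(n)).
Space complexity: O(sqrt(n)).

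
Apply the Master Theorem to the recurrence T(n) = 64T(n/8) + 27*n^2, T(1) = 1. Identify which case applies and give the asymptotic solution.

a=64, b=8, f(n)=27*n^2.
log_8(64) = 2, so n^(log_b(a)) = n^2.
f(n) = Theta(n^2), so Case 2 applies.
T(n) = Theta(n^2 log n).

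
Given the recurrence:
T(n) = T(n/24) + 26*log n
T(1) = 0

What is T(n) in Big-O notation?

Each of the log_24(n) levels adds O(log n). T(n) = O(log^2 n).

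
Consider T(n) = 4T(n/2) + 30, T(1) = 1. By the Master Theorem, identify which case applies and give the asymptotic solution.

a=4, b=2, f(n)=30.
log_2(4) = 2 > 0.
Since f(n) = O(n^0) is polynomially smaller than n^2, Case 1 applies.
T(n) = Theta(n^2).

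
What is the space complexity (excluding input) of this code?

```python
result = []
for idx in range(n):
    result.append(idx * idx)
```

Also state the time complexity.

Space complexity: O(n).
Auxiliary storage grows linearly with the input size n in the worst case.
Time complexity: O(n).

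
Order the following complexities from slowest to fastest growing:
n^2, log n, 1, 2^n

Ordered by growth rate: 1 < log n < n^2 < 2^n.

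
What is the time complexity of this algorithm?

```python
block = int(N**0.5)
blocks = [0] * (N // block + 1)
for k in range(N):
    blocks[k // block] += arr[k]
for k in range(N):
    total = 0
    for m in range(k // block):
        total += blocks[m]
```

Time complexity: O(n * sqrt(n)).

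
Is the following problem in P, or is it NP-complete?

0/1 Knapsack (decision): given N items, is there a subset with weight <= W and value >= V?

This problem is NP-complete: reduces from Subset Sum.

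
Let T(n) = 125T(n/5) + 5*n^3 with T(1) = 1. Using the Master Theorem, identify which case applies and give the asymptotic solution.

a=125, b=5, f(n)=5*n^3.
log_5(125) = 3, so n^(log_b(a)) = n^3.
f(n) = Theta(n^3), so Case 2 applies.
T(n) = Theta(n^3 log n).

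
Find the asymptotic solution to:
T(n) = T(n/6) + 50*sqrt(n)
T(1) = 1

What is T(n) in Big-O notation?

Each level contributes sqrt(n/6^k). Geometric series with ratio 1/sqrt(6) < 1 sums to O(sqrt(n)).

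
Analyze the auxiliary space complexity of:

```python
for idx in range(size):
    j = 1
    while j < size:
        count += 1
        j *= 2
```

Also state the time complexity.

Space complexity: O(1).
Only a constant amount of auxiliary storage is used; nothing grows with n.
Time complexity: O(n log n).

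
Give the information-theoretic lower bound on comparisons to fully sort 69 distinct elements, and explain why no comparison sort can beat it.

A comparison sort is a binary decision tree whose leaves are the 69! = 171122452428141311372468338881272839092270544893520369393648040923257279754140647424000000000000000 possible output permutations. A binary tree with L leaves has height >= ceil(log_2(L)). So any comparison sort needs >= ceil(log_2(69!)) = 327 comparisons in the worst case.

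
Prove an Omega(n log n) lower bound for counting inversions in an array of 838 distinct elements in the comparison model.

Decision-tree argument: at any leaf, the comparisons made (with transitivity) must totally order all 838 elements -- otherwise some pair (i,j) is unordered, and an adversary can present two inputs agreeing on every comparison made but with that pair flipped, changing the inversion count by 1, so the leaf's output is wrong on one of them. Hence the tree has >= 838! leaves and height >= log_2(838!) = Omega(n log n). Modified merge sort achieves O(n log n).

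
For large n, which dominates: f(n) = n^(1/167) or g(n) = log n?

f(n) = n^(1/167) grows faster: any positive power of n dominates log n.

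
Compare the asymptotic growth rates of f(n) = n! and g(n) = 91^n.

f(n) = n! grows faster: n!/91^n -> infinity by Stirling.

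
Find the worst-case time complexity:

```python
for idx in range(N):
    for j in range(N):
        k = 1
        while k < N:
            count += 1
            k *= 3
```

Time complexity: O(n^2 log n).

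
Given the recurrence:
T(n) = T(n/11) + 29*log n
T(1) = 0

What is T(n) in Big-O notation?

Each of the log_11(n) levels adds O(log n). T(n) = O(log^2 n).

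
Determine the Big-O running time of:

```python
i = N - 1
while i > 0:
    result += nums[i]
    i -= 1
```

Time complexity: O(n).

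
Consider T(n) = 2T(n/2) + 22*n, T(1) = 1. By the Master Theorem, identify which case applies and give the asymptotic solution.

a=2, b=2, f(n)=22*n.
log_2(2) = 1, so n^(log_b(a)) = n.
f(n) = Theta(n), so Case 2 applies.
T(n) = Theta(n log n).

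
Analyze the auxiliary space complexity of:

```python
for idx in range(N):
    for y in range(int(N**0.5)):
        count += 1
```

Space complexity: O(1).
Only a constant amount of auxiliary storage is used; nothing grows with n.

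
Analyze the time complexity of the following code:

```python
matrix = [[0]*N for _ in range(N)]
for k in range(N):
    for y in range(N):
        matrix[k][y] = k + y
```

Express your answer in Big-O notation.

Time complexity: O(n^2).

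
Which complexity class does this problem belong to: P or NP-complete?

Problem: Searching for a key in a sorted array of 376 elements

This problem is in P: binary search runs in O(log n).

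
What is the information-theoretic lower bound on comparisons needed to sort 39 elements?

There are 39! = 20397882081197443358640281739902897356800000000 possible orderings. Each comparison gives 1 bit. We need at least ceil(log_2(20397882081197443358640281739902897356800000000)) = 154 comparisons.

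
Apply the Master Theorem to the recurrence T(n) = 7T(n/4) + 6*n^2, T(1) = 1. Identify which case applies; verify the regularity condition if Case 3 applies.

a=7, b=4, f(n)=6*n^2.
log_4(7) = 1.404 < 2.
f(n) = Omega(n^(1.404+epsilon)) for some epsilon > 0, so Case 3 is the candidate.
Regularity: a*f(n/b) = 7*6*(n/4)^2 = (7/16)*6*n^2 <= c*f(n) with c = 7/16 < 1. Satisfied.
Case 3: T(n) = Theta(n^2).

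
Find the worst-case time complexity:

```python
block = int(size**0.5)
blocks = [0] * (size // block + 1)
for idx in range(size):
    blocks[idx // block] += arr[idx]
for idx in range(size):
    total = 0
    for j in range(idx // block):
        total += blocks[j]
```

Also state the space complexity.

Time complexity: O(n * sqrt(n)).
Space complexity: O(sqrt(n)).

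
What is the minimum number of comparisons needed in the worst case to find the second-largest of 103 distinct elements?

Lower bound: finding the max needs 103-1 comparisons. By the adversary weight-doubling argument, the max must personally win >= ceil(log_2(103)) = 7 comparisons; the 2nd-largest is among those 7 losers, needing 7-1 more comparisons. Total >= 103-1 + 7-1 = 108. A balanced knockout tournament achieves this.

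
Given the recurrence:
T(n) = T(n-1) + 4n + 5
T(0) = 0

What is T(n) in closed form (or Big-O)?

Dominant term in sum is 4*sum(i, i=1..n) = 4*n*(n+1)/2 = O(n^2).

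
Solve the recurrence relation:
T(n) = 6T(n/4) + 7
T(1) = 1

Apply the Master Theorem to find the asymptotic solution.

a=6, b=4, f(n)=7. log_4(6) = 1.292. Case 1 of Master Theorem: T(n) = O(n^1.292).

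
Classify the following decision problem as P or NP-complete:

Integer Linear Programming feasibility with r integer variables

This problem is NP-complete: ILP feasibility is NP-complete (LP relaxation is in P).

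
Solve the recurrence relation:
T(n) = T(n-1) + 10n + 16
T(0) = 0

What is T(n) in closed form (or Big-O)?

Dominant term in sum is 10*sum(i, i=1..n) = 10*n*(n+1)/2 = O(n^2).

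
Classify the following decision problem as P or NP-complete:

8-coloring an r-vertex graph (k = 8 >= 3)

This problem is NP-complete: graph k-coloring for k>=3 is NP-complete by reduction from 3-SAT.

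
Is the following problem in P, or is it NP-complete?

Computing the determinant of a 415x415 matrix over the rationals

This problem is in P: Gaussian elimination runs in O(n^3).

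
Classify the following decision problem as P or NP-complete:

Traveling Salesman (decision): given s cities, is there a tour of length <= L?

This problem is NP-complete: reduces from Hamiltonian Cycle.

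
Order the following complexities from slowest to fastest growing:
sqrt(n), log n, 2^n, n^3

Ordered by growth rate: log n < sqrt(n) < n^3 < 2^n.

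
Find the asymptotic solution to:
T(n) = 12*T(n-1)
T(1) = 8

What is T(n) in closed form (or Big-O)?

Each step multiplies by 12. T(n) = T(1)*12^(n-1) = 8*12^(n-1).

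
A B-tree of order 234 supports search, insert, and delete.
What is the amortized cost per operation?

B-tree of order 234 has height O(log_234 n). Each operation traverses the tree height. Splits during insert and merges during delete are O(1) each and occur at most once per level. Total cost per operation: O(log_234 n).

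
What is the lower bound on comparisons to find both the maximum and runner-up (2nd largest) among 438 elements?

Lower bound: finding the max needs 438-1 comparisons. By an adversary weight-doubling argument, the maximum element must personally win at least ceil(log_2(438)) = 9 comparisons in any correct algorithm. The 2nd largest is among those 9 direct losers, and distinguishing it requires 9-1 more comparisons. Total >= 438-1 + 9-1 = 445. A balanced tournament achieves this bound exactly.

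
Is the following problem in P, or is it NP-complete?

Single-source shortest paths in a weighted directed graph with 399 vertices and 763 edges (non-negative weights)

This problem is in P: Dijkstra's algorithm runs in O((V+E) log V).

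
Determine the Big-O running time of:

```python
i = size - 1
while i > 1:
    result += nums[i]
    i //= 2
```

Time complexity: O(log n).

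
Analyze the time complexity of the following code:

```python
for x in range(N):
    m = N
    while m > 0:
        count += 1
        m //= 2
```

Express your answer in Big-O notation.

Time complexity: O(n log n).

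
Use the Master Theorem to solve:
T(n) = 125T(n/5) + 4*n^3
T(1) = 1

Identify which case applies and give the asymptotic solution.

a=125, b=5, f(n)=4*n^3.
log_5(125) = 3, so n^(log_b(a)) = n^3.
f(n) = Theta(n^3), so Case 2 applies.
T(n) = Theta(n^3 log n).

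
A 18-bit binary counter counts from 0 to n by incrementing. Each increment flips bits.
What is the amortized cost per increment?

Bit i flips every 2^i increments. Total flips over n increments: sum_{i=0}^{18} n/2^i < 2n. Amortized cost: 2n/n = O(1).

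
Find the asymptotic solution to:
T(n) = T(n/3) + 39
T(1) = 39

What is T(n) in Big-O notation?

Each step divides n by 3 and adds 39. After log_3(n) steps, T(n) = O(log n).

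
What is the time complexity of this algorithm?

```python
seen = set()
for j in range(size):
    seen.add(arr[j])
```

Time complexity: O(n).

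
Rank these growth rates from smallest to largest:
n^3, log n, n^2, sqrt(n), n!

Ordered by growth rate: log n < sqrt(n) < n^2 < n^3 < n!.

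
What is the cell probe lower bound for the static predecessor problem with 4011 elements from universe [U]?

The Patrascu-Thorup lower bound shows any data structure on n = 4011 elements using O(n * polylog(n)) space requires Omega(log log U) query time. van Emde Boas trees achieve O(log log U) with O(U) space.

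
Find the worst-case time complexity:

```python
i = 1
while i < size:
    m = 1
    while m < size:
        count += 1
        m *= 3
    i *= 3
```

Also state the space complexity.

Time complexity: O(log^2 n).
Space complexity: O(1).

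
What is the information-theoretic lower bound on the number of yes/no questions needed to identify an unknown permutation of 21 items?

There are 21! = 51090942171709440000 permutations. Each yes/no question gives at most 1 bit, so at least ceil(log_2(51090942171709440000)) = 66 questions are needed.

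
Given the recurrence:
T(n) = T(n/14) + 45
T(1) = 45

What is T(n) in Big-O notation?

Each step divides n by 14 and adds 45. After log_14(n) steps, T(n) = O(log n).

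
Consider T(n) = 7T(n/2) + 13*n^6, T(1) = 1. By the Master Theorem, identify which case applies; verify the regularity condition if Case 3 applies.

a=7, b=2, f(n)=13*n^6.
log_2(7) = 2.807 < 6.
f(n) = Omega(n^(2.807+epsilon)) for some epsilon > 0, so Case 3 is the candidate.
Regularity: a*f(n/b) = 7*13*(n/2)^6 = (7/64)*13*n^6 <= c*f(n) with c = 7/64 < 1. Satisfied.
Case 3: T(n) = Theta(n^6).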